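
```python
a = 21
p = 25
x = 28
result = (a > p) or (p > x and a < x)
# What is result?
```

Trace:
`a = 21` → a = 21
`p = 25` → p = 25
`x = 28` → x = 28
`result = (a > p) or (p > x and a < x)` → result = False
So result = False

Answer: False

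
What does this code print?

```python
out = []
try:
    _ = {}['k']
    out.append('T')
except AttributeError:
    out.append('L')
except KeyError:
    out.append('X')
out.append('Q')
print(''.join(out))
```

Execution trace: 'X' (except KeyError) → 'Q' (after the try/except). Output: XQ

Answer: XQ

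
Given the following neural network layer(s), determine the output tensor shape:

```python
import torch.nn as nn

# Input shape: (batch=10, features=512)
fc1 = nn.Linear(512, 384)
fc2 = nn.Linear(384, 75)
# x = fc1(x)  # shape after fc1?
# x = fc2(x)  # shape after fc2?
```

Input: (10, 512) -> after fc1: (10, 384) -> Output: (10, 75)

Answer: (10, 75)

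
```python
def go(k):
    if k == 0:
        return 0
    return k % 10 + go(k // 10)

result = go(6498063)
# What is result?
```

Sum of digits of 6498063: 3 + 6 + 0 + 8 + 9 + 4 + 6 = 36

Answer: 36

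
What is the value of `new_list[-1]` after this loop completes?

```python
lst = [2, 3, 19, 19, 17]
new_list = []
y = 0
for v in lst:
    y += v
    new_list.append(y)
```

Cumulative sum ends at 60
`new_list` takes the values: [] → [2] → [2, 5] → [2, 5, 24] → [2, 5, 24, 43] → [2, 5, 24, 43, 60]
So `new_list[-1]` = 60

Answer: 60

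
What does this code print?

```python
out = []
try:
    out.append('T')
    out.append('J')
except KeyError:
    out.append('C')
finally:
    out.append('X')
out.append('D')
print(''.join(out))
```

Execution trace: 'T' (try body) → 'J' (try body, no exception) → 'X' (finally) → 'D' (after the try/except). Output: TJXD

Answer: TJXD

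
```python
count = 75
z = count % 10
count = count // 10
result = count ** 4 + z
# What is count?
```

Trace:
`count = 75` → count = 75
`z = count % 10` → z = 5
`count = count // 10` → count = 7
`result = count ** 4 + z` → result = 2406
So count = 7

Answer: 7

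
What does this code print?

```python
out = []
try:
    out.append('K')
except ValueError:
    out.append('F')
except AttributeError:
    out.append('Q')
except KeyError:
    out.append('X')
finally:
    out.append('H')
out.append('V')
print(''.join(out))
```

Execution trace: 'K' (try body, no exception) → 'H' (finally) → 'V' (after the try/except). Output: KHV

Answer: KHV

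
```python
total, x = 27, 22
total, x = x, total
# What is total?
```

Trace:
`total, x = 27, 22` → total = 27; x = 22
`total, x = x, total` → total = 22; x = 27
So total = 22

Answer: 22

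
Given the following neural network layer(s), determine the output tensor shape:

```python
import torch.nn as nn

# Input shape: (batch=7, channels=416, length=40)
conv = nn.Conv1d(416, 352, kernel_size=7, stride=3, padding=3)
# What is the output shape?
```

Input: (7, 416, 40) -> Output: (7, 352, 14)

Answer: (7, 352, 14)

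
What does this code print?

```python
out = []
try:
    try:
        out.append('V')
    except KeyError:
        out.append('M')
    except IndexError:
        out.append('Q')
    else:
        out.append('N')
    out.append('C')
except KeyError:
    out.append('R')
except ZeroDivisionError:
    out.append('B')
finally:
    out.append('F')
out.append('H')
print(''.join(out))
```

Execution trace: 'V' (inner try body, no exception) → 'N' (inner else) → 'C' (try body, no exception) → 'F' (finally) → 'H' (after the try/except). Output: VNCFH

Answer: VNCFH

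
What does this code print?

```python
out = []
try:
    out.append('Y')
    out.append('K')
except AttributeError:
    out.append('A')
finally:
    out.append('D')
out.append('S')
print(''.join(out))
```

Execution trace: 'Y' (try body) → 'K' (try body, no exception) → 'D' (finally) → 'S' (after the try/except). Output: YKDS

Answer: YKDS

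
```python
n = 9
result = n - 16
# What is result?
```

Trace:
`n = 9` → n = 9
`result = n - 16` → result = -7
So result = -7

Answer: -7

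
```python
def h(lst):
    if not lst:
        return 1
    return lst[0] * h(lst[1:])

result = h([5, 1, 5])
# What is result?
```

Product over [5, 1, 5] = 5 * 1 * 5 = 25

Answer: 25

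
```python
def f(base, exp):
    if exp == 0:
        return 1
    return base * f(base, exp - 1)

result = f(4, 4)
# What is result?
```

f(4, 4) = 4 * 4 * 4 * 4 = 256

Answer: 256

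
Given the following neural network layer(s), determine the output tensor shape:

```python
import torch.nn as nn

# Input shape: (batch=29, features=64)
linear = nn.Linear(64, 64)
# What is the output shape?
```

Input: (29, 64) -> Output: (29, 64)

Answer: (29, 64)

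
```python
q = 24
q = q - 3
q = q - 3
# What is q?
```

Trace:
`q = 24` → q = 24
`q = q - 3` → q = 21
`q = q - 3` → q = 18
So q = 18

Answer: 18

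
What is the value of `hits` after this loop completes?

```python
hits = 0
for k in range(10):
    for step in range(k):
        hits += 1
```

Triangle number: 0+1+2+...+9
`hits` takes the values: 0 → 1 → 2 → 3 → 4 → 5 → 6 → 7 → 8 → 9 → 10 → 11 → 12 → 13 → 14 → 15 → 16 → 17 → 18 → 19 → 20 → 21 → 22 → 23 → 24 → 25 → 26 → 27 → 28 → 29 → … → 41 → 42 → 43 → 44 → 45

Answer: 45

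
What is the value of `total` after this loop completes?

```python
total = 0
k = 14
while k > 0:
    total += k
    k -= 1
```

Sum 14 down to 1
`total` takes the values: 0 → 14 → 27 → 39 → 50 → 60 → 69 → 77 → 84 → 90 → 95 → 99 → 102 → 104 → 105

Answer: 105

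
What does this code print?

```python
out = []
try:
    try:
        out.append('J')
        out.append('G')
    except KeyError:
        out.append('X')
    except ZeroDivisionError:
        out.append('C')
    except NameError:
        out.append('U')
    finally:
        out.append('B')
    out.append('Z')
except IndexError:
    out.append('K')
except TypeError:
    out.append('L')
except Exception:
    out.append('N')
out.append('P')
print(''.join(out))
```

Execution trace: 'J' (inner try body) → 'G' (inner try body, no exception) → 'B' (inner finally) → 'Z' (try body, no exception) → 'P' (after the try/except). Output: JGBZP

Answer: JGBZP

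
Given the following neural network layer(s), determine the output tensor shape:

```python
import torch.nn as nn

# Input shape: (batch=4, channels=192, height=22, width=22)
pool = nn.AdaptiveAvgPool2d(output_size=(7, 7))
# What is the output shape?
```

Input: (4, 192, 22, 22) -> Output: (4, 192, 7, 7)

Answer: (4, 192, 7, 7)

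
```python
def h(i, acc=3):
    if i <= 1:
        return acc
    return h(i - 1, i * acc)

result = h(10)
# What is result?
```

Accumulator trace (n, acc): (10, 3) -> (9, 30) -> (8, 270) -> (7, 2160) -> (6, 15120) -> (5, 90720) -> (4, 453600) -> (3, 1814400) -> (2, 5443200) -> (1, 10886400) -> return 10886400

Answer: 10886400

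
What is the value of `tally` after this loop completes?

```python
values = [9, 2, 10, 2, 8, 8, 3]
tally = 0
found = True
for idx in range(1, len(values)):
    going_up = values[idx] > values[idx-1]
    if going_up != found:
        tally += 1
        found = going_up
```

Count direction changes in [9, 2, 10, 2, 8, 8, 3]
`tally` takes the values: 0 → 1 → 2 → 3 → 4 → 5

Answer: 5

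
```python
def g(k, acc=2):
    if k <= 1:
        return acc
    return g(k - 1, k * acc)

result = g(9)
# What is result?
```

Accumulator trace (n, acc): (9, 2) -> (8, 18) -> (7, 144) -> (6, 1008) -> (5, 6048) -> (4, 30240) -> (3, 120960) -> (2, 362880) -> (1, 725760) -> return 725760

Answer: 725760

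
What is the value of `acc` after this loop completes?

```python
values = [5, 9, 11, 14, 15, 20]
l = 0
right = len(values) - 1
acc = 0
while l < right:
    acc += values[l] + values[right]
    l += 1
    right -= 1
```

Sum of pairs from ends
`acc` takes the values: 0 → 25 → 49 → 74

Answer: 74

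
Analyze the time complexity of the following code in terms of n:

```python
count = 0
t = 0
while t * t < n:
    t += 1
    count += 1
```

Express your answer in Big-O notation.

Each loop level contributes: √n. Multiplying the contributions gives O(√n).

Answer: O(√n)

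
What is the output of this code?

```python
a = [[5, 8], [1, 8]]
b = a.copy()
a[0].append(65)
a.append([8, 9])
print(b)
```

Key concept: shallow copy with nested lists.
Step by step:
`a = [[5, 8], [1, 8]]` → a = [[5, 8], [1, 8]]
`b = a.copy()` → b = [[5, 8], [1, 8]]
`a[0].append(65)` → a = [[5, 8, 65], [1, 8]]; b = [[5, 8, 65], [1, 8]]
`a.append([8, 9])` → a = [[5, 8, 65], [1, 8], [8, 9]]
`print(b)` → prints [[5, 8, 65], [1, 8]]

Answer: [[5, 8, 65], [1, 8]]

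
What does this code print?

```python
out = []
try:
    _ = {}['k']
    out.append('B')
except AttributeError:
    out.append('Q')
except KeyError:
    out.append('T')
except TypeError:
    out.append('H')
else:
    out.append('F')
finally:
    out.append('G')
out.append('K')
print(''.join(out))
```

Execution trace: 'T' (except KeyError) → 'G' (finally) → 'K' (after the try/except). Output: TGK

Answer: TGK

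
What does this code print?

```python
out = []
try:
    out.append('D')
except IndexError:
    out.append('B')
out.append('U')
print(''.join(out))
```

Execution trace: 'D' (try body, no exception) → 'U' (after the try/except). Output: DU

Answer: DU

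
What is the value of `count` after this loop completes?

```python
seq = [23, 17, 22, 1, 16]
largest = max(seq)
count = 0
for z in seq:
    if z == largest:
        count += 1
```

Count of max value 23 in [23, 17, 22, 1, 16]
`count` takes the values: 0 → 1

Answer: 1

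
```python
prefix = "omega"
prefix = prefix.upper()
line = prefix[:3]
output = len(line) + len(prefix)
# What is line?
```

Trace:
`prefix = "omega"` → prefix = 'omega'
`prefix = prefix.upper()` → prefix = 'OMEGA'
`line = prefix[:3]` → line = 'OME'
`output = len(line) + len(prefix)` → output = 8
So line = 'OME'

Answer: 'OME'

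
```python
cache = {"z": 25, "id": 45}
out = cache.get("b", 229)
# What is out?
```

Trace:
`cache = {"z": 25, "id": 45}` → cache = {'z': 25, 'id': 45}
`out = cache.get("b", 229)` → out = 229
So out = 229

Answer: 229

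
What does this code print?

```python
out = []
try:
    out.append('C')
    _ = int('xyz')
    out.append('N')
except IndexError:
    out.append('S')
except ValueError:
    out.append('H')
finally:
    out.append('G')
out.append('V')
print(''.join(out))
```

Execution trace: 'C' (try body) → 'H' (except ValueError) → 'G' (finally) → 'V' (after the try/except). Output: CHGV

Answer: CHGV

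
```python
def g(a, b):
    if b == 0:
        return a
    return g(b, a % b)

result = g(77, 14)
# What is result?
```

g(77, 14) -> g(14, 7) -> g(7, 0) -> 7

Answer: 7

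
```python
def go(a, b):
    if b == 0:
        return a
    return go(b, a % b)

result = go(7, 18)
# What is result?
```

go(7, 18) -> go(18, 7) -> go(7, 4) -> go(4, 3) -> go(3, 1) -> go(1, 0) -> 1

Answer: 1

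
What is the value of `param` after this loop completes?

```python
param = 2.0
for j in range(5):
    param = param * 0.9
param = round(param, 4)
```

Exponential decay: 2.0 * 0.9^5
`param` takes the values: 2.0 → 1.8 → 1.62 → 1.458 → 1.3122 → 1.18098 → 1.181

Answer: 1.181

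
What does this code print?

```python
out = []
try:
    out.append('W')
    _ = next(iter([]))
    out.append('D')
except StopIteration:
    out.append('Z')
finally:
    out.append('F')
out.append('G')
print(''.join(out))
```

Execution trace: 'W' (try body) → 'Z' (except StopIteration) → 'F' (finally) → 'G' (after the try/except). Output: WZFG

Answer: WZFG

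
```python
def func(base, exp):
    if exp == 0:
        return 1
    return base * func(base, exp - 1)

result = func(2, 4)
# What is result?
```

func(2, 4) = 2 * 2 * 2 * 2 = 16

Answer: 16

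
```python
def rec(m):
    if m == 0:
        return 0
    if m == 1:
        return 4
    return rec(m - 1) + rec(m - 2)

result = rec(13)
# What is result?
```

Build up from base cases: rec(0)=0, rec(1)=4, rec(2)=4, rec(3)=8, rec(4)=12, rec(5)=20, rec(6)=32, ..., rec(13)=932

Answer: 932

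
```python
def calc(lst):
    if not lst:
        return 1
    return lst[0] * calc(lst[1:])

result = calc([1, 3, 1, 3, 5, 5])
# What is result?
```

Product over [1, 3, 1, 3, 5, 5] = 1 * 3 * 1 * 3 * 5 * 5 = 225

Answer: 225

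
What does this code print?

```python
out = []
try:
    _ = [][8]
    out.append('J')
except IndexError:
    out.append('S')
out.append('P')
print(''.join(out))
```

Execution trace: 'S' (except IndexError) → 'P' (after the try/except). Output: SP

Answer: SP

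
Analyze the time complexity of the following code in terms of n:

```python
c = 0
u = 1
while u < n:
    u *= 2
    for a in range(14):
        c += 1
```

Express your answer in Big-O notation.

Each loop level contributes: log n × 1. Multiplying the contributions gives O(log n).

Answer: O(log n)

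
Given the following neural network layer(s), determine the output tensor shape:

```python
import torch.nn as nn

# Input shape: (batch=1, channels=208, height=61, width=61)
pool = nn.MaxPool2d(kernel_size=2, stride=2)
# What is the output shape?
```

Input: (1, 208, 61, 61) -> Output: (1, 208, 30, 30)

Answer: (1, 208, 30, 30)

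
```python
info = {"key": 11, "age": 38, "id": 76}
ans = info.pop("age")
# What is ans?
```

Trace:
`info = {"key": 11, "age": 38, "id": 76}` → info = {'key': 11, 'age': 38, 'id': 76}
`ans = info.pop("age")` → info = {'key': 11, 'id': 76}; ans = 38
So ans = 38

Answer: 38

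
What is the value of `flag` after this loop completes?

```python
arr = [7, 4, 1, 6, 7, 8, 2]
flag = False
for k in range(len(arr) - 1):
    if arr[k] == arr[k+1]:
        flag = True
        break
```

Check consecutive duplicates in [7, 4, 1, 6, 7, 8, 2]
`flag` takes the values: False

Answer: False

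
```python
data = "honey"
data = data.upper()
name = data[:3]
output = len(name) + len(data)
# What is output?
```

Trace:
`data = "honey"` → data = 'honey'
`data = data.upper()` → data = 'HONEY'
`name = data[:3]` → name = 'HON'
`output = len(name) + len(data)` → output = 8
So output = 8

Answer: 8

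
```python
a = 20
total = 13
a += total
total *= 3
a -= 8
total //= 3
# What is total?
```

Trace:
`a = 20` → a = 20
`total = 13` → total = 13
`a += total` → a = 33
`total *= 3` → total = 39
`a -= 8` → a = 25
`total //= 3` → total = 13
So total = 13

Answer: 13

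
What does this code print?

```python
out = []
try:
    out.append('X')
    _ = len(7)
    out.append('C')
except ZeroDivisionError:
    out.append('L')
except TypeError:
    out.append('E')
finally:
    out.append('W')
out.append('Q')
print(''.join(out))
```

Execution trace: 'X' (try body) → 'E' (except TypeError) → 'W' (finally) → 'Q' (after the try/except). Output: XEWQ

Answer: XEWQ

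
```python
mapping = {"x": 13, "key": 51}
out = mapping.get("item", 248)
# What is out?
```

Trace:
`mapping = {"x": 13, "key": 51}` → mapping = {'x': 13, 'key': 51}
`out = mapping.get("item", 248)` → out = 248
So out = 248

Answer: 248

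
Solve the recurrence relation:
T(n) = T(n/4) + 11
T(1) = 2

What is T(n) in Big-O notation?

Each step divides n by 4 and adds 11. After log_4(n) steps we reach T(1)=2. So T(n) = 11·log_4(n) + 2 = O(log n).

Answer: O(log n)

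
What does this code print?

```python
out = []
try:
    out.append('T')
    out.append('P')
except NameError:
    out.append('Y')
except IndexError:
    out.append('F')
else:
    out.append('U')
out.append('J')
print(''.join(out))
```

Execution trace: 'T' (try body) → 'P' (try body, no exception) → 'U' (else) → 'J' (after the try/except). Output: TPUJ

Answer: TPUJ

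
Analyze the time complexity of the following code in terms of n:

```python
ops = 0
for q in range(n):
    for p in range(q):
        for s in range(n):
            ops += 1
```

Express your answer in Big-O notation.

Each loop level contributes: n × n × n. Multiplying the contributions gives O(n^3).

Answer: O(n^3)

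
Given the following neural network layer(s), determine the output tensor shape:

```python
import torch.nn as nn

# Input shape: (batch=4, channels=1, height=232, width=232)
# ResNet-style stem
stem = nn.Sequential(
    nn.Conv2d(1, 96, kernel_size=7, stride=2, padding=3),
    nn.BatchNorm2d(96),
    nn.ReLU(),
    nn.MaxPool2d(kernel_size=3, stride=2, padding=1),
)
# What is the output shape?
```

Input: (4, 1, 232, 232) -> after Conv2d 7x7 stride=2: (4, 96, 116, 116) -> Output: (4, 96, 58, 58)

Answer: (4, 96, 58, 58)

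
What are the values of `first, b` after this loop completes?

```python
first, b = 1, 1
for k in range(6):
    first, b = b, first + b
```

Fibonacci: after 6 iterations
`first, b` takes the values: (1, 1) → (1, 2) → (2, 3) → (3, 5) → (5, 8) → (8, 13) → (13, 21)

Answer: 13, 21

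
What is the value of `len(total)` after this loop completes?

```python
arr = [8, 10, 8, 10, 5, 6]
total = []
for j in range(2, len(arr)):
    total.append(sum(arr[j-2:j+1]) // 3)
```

Number of 3-element averages
`total` takes the values: [] → [8] → [8, 9] → [8, 9, 7] → [8, 9, 7, 7]
So `len(total)` = 4

Answer: 4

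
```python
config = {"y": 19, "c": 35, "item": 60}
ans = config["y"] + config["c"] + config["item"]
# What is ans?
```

Trace:
`config = {"y": 19, "c": 35, "item": 60}` → config = {'y': 19, 'c': 35, 'item': 60}
`ans = config["y"] + config["c"] + config["item"]` → ans = 114
So ans = 114

Answer: 114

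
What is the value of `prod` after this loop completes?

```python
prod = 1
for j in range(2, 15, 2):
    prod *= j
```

Product of even numbers 2 to 14
`prod` takes the values: 1 → 2 → 8 → 48 → 384 → 3840 → 46080 → 645120

Answer: 645120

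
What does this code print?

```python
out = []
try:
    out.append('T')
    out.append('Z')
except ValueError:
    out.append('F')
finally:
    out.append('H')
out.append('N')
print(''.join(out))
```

Execution trace: 'T' (try body) → 'Z' (try body, no exception) → 'H' (finally) → 'N' (after the try/except). Output: TZHN

Answer: TZHN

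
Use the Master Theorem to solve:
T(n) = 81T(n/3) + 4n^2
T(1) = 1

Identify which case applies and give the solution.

a=81, b=3, f(n)=4n^2. log_3(81) = 4. Since c=2 < 4, Case 1 applies: T(n) = Θ(n^log_b(a)) = O(n^4).

Answer: O(n^4) - Case 1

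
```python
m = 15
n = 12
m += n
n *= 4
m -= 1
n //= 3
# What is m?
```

Trace:
`m = 15` → m = 15
`n = 12` → n = 12
`m += n` → m = 27
`n *= 4` → n = 48
`m -= 1` → m = 26
`n //= 3` → n = 16
So m = 26

Answer: 26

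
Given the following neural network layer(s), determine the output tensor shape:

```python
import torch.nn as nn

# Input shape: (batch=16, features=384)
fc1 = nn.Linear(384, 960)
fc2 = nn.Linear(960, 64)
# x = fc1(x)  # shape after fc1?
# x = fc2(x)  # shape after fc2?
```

Input: (16, 384) -> after fc1: (16, 960) -> Output: (16, 64)

Answer: (16, 64)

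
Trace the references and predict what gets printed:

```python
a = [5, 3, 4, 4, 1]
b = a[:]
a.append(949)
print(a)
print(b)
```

Key concept: slice [:] creates copy.
Step by step:
`a = [5, 3, 4, 4, 1]` → a = [5, 3, 4, 4, 1]
`b = a[:]` → b = [5, 3, 4, 4, 1]
`a.append(949)` → a = [5, 3, 4, 4, 1, 949]
`print(a)` → prints [5, 3, 4, 4, 1, 949]
`print(b)` → prints [5, 3, 4, 4, 1]

Answer:
[5, 3, 4, 4, 1, 949]
[5, 3, 4, 4, 1]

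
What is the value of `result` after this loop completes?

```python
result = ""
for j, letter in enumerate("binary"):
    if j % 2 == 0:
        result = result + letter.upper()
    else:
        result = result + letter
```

Uppercase even positions in 'binary'
`result` takes the values: "" → "B" → "Bi" → "BiN" → "BiNa" → "BiNaR" → "BiNaRy"

Answer: "BiNaRy"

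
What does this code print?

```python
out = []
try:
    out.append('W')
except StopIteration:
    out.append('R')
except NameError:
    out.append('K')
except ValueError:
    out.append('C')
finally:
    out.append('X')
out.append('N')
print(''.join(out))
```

Execution trace: 'W' (try body, no exception) → 'X' (finally) → 'N' (after the try/except). Output: WXN

Answer: WXN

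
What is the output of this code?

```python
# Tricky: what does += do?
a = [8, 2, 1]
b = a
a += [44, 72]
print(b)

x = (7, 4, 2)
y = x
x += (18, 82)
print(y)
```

Key concept: += behavior differs for mutable vs immutable.
Step by step:
`a = [8, 2, 1]` → a = [8, 2, 1]
`b = a` → b = [8, 2, 1] (same object as a)
`a += [44, 72]` → a = [8, 2, 1, 44, 72] (same object as b); b = [8, 2, 1, 44, 72] (same object as a)
`print(b)` → prints [8, 2, 1, 44, 72]
`x = (7, 4, 2)` → x = (7, 4, 2)
`y = x` → y = (7, 4, 2)
`x += (18, 82)` → x = (7, 4, 2, 18, 82)
`print(y)` → prints (7, 4, 2)

Answer:
[8, 2, 1, 44, 72]
(7, 4, 2)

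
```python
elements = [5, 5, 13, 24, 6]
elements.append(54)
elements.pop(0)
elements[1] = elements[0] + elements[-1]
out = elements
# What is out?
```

Trace:
`elements = [5, 5, 13, 24, 6]` → elements = [5, 5, 13, 24, 6]
`elements.append(54)` → elements = [5, 5, 13, 24, 6, 54]
`elements.pop(0)` → elements = [5, 13, 24, 6, 54]
`elements[1] = elements[0] + elements[-1]` → elements = [5, 59, 24, 6, 54]
`out = elements` → out = [5, 59, 24, 6, 54]
So out = [5, 59, 24, 6, 54]

Answer: [5, 59, 24, 6, 54]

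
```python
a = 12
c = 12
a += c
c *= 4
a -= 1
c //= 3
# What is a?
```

Trace:
`a = 12` → a = 12
`c = 12` → c = 12
`a += c` → a = 24
`c *= 4` → c = 48
`a -= 1` → a = 23
`c //= 3` → c = 16
So a = 23

Answer: 23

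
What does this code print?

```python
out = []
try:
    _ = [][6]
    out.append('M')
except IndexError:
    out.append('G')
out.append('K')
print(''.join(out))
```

Execution trace: 'G' (except IndexError) → 'K' (after the try/except). Output: GK

Answer: GK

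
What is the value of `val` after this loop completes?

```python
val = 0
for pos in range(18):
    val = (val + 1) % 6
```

Increment mod 6, 18 times = 0
`val` takes the values: 0 → 1 → 2 → 3 → 4 → 5 → 0 → 1 → 2 → 3 → 4 → 5 → 0 → 1 → 2 → 3 → 4 → 5 → 0

Answer: 0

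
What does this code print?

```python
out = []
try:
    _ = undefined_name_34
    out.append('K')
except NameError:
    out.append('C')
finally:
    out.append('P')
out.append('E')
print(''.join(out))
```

Execution trace: 'C' (except NameError) → 'P' (finally) → 'E' (after the try/except). Output: CPE

Answer: CPE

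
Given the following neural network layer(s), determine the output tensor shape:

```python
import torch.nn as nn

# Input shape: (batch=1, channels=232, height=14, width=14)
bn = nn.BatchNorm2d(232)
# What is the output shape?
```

Input: (1, 232, 14, 14) -> Output: (1, 232, 14, 14)

Answer: (1, 232, 14, 14)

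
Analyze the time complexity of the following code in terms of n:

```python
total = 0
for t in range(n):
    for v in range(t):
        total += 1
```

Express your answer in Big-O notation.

Each loop level contributes: n × n. Multiplying the contributions gives O(n^2).

Answer: O(n^2)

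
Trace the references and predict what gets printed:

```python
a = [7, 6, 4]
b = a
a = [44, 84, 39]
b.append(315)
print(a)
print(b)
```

Key concept: rebinding vs mutation: a is rebound to a new list, b still points at the original.
Step by step:
`a = [7, 6, 4]` → a = [7, 6, 4]
`b = a` → b = [7, 6, 4] (same object as a)
`a = [44, 84, 39]` → a = [44, 84, 39]
`b.append(315)` → b = [7, 6, 4, 315]
`print(a)` → prints [44, 84, 39]
`print(b)` → prints [7, 6, 4, 315]

Answer:
[44, 84, 39]
[7, 6, 4, 315]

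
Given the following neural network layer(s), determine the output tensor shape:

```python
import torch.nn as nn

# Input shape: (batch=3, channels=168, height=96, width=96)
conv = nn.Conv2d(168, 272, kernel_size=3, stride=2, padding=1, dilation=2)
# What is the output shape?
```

Input: (3, 168, 96, 96) -> Output: (3, 272, 47, 47)

Answer: (3, 272, 47, 47)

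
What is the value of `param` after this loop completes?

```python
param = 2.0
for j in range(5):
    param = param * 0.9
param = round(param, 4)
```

Exponential decay: 2.0 * 0.9^5
`param` takes the values: 2.0 → 1.8 → 1.62 → 1.458 → 1.3122 → 1.18098 → 1.181

Answer: 1.181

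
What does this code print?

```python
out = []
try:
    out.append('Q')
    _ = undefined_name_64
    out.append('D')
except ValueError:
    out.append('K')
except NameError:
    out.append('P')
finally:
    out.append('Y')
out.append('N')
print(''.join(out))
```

Execution trace: 'Q' (try body) → 'P' (except NameError) → 'Y' (finally) → 'N' (after the try/except). Output: QPYN

Answer: QPYN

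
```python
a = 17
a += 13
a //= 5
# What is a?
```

Trace:
`a = 17` → a = 17
`a += 13` → a = 30
`a //= 5` → a = 6
So a = 6

Answer: 6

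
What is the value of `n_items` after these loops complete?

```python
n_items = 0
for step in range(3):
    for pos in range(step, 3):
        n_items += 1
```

Upper triangle: 3 + 2 + ... + 1
`n_items` takes the values: 0 → 1 → 2 → 3 → 4 → 5 → 6

Answer: 6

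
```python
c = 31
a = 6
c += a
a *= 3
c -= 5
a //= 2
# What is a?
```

Trace:
`c = 31` → c = 31
`a = 6` → a = 6
`c += a` → c = 37
`a *= 3` → a = 18
`c -= 5` → c = 32
`a //= 2` → a = 9
So a = 9

Answer: 9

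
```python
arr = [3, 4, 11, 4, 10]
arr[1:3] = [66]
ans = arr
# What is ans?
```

Trace:
`arr = [3, 4, 11, 4, 10]` → arr = [3, 4, 11, 4, 10]
`arr[1:3] = [66]` → arr = [3, 66, 4, 10]
`ans = arr` → ans = [3, 66, 4, 10]
So ans = [3, 66, 4, 10]

Answer: [3, 66, 4, 10]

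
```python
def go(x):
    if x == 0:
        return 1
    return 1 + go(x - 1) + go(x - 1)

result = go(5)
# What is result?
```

go(x) = 1 + 2·go(x-1), go(0)=1. Closed form: (1+1)·2^5 - 1 = 63.

Answer: 63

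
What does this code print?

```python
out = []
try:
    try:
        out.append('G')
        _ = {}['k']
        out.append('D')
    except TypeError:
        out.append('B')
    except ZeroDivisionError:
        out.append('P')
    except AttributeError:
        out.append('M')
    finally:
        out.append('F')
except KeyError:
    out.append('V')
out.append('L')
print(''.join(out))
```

Execution trace: 'G' (try body) → 'F' (finally) → 'V' (outer except KeyError) → 'L' (after the try/except). Output: GFVL

Answer: GFVL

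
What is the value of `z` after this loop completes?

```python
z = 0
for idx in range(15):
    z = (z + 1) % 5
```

Increment mod 5, 15 times = 0
`z` takes the values: 0 → 1 → 2 → 3 → 4 → 0 → 1 → 2 → 3 → 4 → 0 → 1 → 2 → 3 → 4 → 0

Answer: 0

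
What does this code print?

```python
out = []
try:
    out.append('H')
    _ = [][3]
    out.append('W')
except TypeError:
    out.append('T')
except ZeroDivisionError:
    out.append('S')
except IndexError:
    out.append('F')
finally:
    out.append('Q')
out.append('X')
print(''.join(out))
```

Execution trace: 'H' (try body) → 'F' (except IndexError) → 'Q' (finally) → 'X' (after the try/except). Output: HFQX

Answer: HFQX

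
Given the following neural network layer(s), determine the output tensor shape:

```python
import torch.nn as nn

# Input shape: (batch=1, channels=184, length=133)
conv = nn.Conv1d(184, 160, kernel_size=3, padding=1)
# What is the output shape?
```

Input: (1, 184, 133) -> Output: (1, 160, 133)

Answer: (1, 160, 133)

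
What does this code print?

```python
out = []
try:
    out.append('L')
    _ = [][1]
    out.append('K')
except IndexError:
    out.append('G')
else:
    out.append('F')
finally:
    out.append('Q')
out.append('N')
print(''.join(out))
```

Execution trace: 'L' (try body) → 'G' (except IndexError) → 'Q' (finally) → 'N' (after the try/except). Output: LGQN

Answer: LGQN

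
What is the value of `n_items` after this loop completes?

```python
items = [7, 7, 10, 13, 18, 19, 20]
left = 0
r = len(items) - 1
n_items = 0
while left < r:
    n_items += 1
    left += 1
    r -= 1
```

Iterations until pointers meet (list length 7)
`n_items` takes the values: 0 → 1 → 2 → 3

Answer: 3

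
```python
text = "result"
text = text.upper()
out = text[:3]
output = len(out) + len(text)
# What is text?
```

Trace:
`text = "result"` → text = 'result'
`text = text.upper()` → text = 'RESULT'
`out = text[:3]` → out = 'RES'
`output = len(out) + len(text)` → output = 9
So text = 'RESULT'

Answer: 'RESULT'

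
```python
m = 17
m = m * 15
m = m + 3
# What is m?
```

Trace:
`m = 17` → m = 17
`m = m * 15` → m = 255
`m = m + 3` → m = 258
So m = 258

Answer: 258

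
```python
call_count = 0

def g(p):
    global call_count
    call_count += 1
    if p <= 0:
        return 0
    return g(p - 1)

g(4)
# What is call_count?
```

Linear recursion stepping by 1: 5 calls from p=4 down to ≤0.

Answer: 5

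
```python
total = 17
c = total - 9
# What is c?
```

Trace:
`total = 17` → total = 17
`c = total - 9` → c = 8
So c = 8

Answer: 8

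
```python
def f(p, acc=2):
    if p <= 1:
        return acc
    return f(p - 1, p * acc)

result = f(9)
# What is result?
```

Accumulator trace (n, acc): (9, 2) -> (8, 18) -> (7, 144) -> (6, 1008) -> (5, 6048) -> (4, 30240) -> (3, 120960) -> (2, 362880) -> (1, 725760) -> return 725760

Answer: 725760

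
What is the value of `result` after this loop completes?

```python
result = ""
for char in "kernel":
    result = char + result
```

Reverse 'kernel'
`result` takes the values: "" → "k" → "ek" → "rek" → "nrek" → "enrek" → "lenrek"

Answer: "lenrek"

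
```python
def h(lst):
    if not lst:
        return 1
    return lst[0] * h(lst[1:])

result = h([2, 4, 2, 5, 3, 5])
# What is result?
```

Product over [2, 4, 2, 5, 3, 5] = 2 * 4 * 2 * 5 * 3 * 5 = 1200

Answer: 1200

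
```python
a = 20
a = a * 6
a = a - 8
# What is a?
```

Trace:
`a = 20` → a = 20
`a = a * 6` → a = 120
`a = a - 8` → a = 112
So a = 112

Answer: 112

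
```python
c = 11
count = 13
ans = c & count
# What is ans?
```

Trace:
`c = 11` → c = 11
`count = 13` → count = 13
`ans = c & count` → ans = 9
So ans = 9

Answer: 9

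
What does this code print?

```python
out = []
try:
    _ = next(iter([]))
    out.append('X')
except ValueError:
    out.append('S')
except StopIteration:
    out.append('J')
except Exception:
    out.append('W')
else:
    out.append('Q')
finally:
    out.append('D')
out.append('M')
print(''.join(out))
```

Execution trace: 'J' (except StopIteration) → 'D' (finally) → 'M' (after the try/except). Output: JDM

Answer: JDM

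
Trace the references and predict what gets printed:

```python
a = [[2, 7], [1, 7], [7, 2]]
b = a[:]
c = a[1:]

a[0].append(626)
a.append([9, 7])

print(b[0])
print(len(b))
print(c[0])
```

Key concept: slice with nested mutation.
Step by step:
`a = [[2, 7], [1, 7], [7, 2]]` → a = [[2, 7], [1, 7], [7, 2]]
`b = a[:]` → b = [[2, 7], [1, 7], [7, 2]]
`c = a[1:]` → c = [[1, 7], [7, 2]]
`a[0].append(626)` → a = [[2, 7, 626], [1, 7], [7, 2]]; b = [[2, 7, 626], [1, 7], [7, 2]]
`a.append([9, 7])` → a = [[2, 7, 626], [1, 7], [7, 2], [9, 7]]
`print(b[0])` → prints [2, 7, 626]
`print(len(b))` → prints 3
`print(c[0])` → prints [1, 7]

Answer:
[2, 7, 626]
3
[1, 7]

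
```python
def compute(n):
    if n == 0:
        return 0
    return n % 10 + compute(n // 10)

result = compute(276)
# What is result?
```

Sum of digits of 276: 6 + 7 + 2 = 15

Answer: 15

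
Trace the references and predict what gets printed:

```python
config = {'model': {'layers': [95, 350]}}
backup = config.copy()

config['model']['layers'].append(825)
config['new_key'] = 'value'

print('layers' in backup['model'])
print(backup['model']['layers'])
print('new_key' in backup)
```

Key concept: shallow copy gotcha with nested dict.
Step by step:
`config = {'model': {'layers': [95, 350]}}` → config = {'model': {'layers': [95, 350]}}
`backup = config.copy()` → backup = {'model': {'layers': [95, 350]}}
`config['model']['layers'].append(825)` → config = {'model': {'layers': [95, 350, 825]}}; backup = {'model': {'layers': [95, 350, 825]}}
`config['new_key'] = 'value'` → config = {'model': {'layers': [95, 350, 825]}, 'new_key': 'value'}
`print('layers' in backup['model'])` → prints True
`print(backup['model']['layers'])` → prints [95, 350, 825]
`print('new_key' in backup)` → prints False

Answer:
True
[95, 350, 825]
False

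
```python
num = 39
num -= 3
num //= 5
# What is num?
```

Trace:
`num = 39` → num = 39
`num -= 3` → num = 36
`num //= 5` → num = 7
So num = 7

Answer: 7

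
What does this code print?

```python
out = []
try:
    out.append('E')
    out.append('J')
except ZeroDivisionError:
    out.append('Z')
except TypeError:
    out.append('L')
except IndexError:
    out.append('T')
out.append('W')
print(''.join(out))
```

Execution trace: 'E' (try body) → 'J' (try body, no exception) → 'W' (after the try/except). Output: EJW

Answer: EJW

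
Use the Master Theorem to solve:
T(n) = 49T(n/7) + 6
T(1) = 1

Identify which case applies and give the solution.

a=49, b=7, f(n)=6. log_7(49) = 2. Since c=0 < 2, Case 1 applies: T(n) = Θ(n^log_b(a)) = O(n^2).

Answer: O(n^2) - Case 1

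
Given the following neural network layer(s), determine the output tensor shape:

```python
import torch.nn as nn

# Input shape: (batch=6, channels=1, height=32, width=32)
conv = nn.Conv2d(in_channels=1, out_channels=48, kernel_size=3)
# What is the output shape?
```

Input: (6, 1, 32, 32) -> Output: (6, 48, 30, 30)

Answer: (6, 48, 30, 30)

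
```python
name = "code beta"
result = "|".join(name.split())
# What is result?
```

Trace:
`name = "code beta"` → name = 'code beta'
`result = "|".join(name.split())` → result = 'code|beta'
So result = 'code|beta'

Answer: 'code|beta'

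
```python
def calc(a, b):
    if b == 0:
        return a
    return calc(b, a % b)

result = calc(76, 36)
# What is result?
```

calc(76, 36) -> calc(36, 4) -> calc(4, 0) -> 4

Answer: 4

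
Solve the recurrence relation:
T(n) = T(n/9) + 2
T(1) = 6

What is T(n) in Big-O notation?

Each step divides n by 9 and adds 2. After log_9(n) steps we reach T(1)=6. So T(n) = 2·log_9(n) + 6 = O(log n).

Answer: O(log n)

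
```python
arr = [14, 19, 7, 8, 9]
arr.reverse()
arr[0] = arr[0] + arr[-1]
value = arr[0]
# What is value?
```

Trace:
`arr = [14, 19, 7, 8, 9]` → arr = [14, 19, 7, 8, 9]
`arr.reverse()` → arr = [9, 8, 7, 19, 14]
`arr[0] = arr[0] + arr[-1]` → arr = [23, 8, 7, 19, 14]
`value = arr[0]` → value = 23
So value = 23

Answer: 23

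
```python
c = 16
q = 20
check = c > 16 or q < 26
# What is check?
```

Trace:
`c = 16` → c = 16
`q = 20` → q = 20
`check = c > 16 or q < 26` → check = True
So check = True

Answer: True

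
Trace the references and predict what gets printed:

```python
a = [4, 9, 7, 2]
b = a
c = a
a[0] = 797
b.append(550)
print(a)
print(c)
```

Key concept: multiple aliases.
Step by step:
`a = [4, 9, 7, 2]` → a = [4, 9, 7, 2]
`b = a` → b = [4, 9, 7, 2] (same object as a)
`c = a` → c = [4, 9, 7, 2] (same object as a, b)
`a[0] = 797` → a = [797, 9, 7, 2] (same object as b, c); b = [797, 9, 7, 2] (same object as a, c); c = [797, 9, 7, 2] (same object as a, b)
`b.append(550)` → a = [797, 9, 7, 2, 550] (same object as b, c); b = [797, 9, 7, 2, 550] (same object as a, c); c = [797, 9, 7, 2, 550] (same object as a, b)
`print(a)` → prints [797, 9, 7, 2, 550]
`print(c)` → prints [797, 9, 7, 2, 550]

Answer:
[797, 9, 7, 2, 550]
[797, 9, 7, 2, 550]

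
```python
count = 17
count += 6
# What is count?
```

Trace:
`count = 17` → count = 17
`count += 6` → count = 23
So count = 23

Answer: 23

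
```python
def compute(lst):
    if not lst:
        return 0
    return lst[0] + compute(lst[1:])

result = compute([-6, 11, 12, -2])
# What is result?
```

(-6) + 11 + 12 + (-2) + 0 = 15

Answer: 15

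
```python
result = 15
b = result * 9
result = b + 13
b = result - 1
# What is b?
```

Trace:
`result = 15` → result = 15
`b = result * 9` → b = 135
`result = b + 13` → result = 148
`b = result - 1` → b = 147
So b = 147

Answer: 147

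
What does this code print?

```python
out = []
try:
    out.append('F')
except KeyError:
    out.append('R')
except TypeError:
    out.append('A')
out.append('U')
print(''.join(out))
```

Execution trace: 'F' (try body, no exception) → 'U' (after the try/except). Output: FU

Answer: FU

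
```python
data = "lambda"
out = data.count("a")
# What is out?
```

Trace:
`data = "lambda"` → data = 'lambda'
`out = data.count("a")` → out = 2
So out = 2

Answer: 2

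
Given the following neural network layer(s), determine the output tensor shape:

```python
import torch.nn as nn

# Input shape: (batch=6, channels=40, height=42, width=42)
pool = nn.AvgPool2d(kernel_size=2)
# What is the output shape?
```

Input: (6, 40, 42, 42) -> Output: (6, 40, 21, 21)

Answer: (6, 40, 21, 21)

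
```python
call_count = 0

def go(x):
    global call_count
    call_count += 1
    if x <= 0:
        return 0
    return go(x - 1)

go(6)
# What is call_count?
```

Linear recursion stepping by 1: 7 calls from x=6 down to ≤0.

Answer: 7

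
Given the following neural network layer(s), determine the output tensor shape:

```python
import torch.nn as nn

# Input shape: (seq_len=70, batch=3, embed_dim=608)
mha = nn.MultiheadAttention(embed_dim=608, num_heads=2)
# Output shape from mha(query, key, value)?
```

Input: (70, 3, 608) -> Output: (70, 3, 608)

Answer: (70, 3, 608)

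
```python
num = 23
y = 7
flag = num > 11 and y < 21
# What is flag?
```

Trace:
`num = 23` → num = 23
`y = 7` → y = 7
`flag = num > 11 and y < 21` → flag = True
So flag = True

Answer: True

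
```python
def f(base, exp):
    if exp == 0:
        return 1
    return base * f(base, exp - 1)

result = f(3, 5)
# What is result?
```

f(3, 5) = 3 * 3 * 3 * 3 * 3 = 243

Answer: 243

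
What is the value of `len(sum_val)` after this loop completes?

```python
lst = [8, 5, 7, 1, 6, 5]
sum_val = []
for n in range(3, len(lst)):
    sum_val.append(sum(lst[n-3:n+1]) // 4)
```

Number of 4-element averages
`sum_val` takes the values: [] → [5] → [5, 4] → [5, 4, 4]
So `len(sum_val)` = 3

Answer: 3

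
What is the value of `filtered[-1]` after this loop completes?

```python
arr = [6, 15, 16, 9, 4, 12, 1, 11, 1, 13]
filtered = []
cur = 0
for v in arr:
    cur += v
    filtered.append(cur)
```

Cumulative sum ends at 88
`filtered` takes the values: [] → [6] → [6, 21] → [6, 21, 37] → [6, 21, 37, 46] → [6, 21, 37, 46, 50] → [6, 21, 37, 46, 50, 62] → [6, 21, 37, 46, 50, 62, 63] → [6, 21, 37, 46, 50, 62, 63, 74] → [6, 21, 37, 46, 50, 62, 63, 74, 75] → [6, 21, 37, 46, 50, 62, 63, 74, 75, 88]
So `filtered[-1]` = 88

Answer: 88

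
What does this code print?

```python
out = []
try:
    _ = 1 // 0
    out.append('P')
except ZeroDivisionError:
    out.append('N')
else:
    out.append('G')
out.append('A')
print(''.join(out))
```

Execution trace: 'N' (except ZeroDivisionError) → 'A' (after the try/except). Output: NA

Answer: NA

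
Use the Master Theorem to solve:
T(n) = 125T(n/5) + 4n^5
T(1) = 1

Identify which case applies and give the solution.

a=125, b=5, f(n)=4n^5. log_5(125) = 3. Since c=5 > 3 and the regularity condition holds (125(n/5)^5 = (125/5^5)n^5 with 125/5^5 < 1), Case 3 applies: T(n) = Θ(f(n)) = O(n^5).

Answer: O(n^5) - Case 3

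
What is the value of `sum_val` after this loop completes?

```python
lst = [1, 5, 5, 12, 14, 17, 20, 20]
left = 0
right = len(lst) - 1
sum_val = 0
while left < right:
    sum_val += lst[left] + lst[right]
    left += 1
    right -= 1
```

Sum of pairs from ends
`sum_val` takes the values: 0 → 21 → 46 → 68 → 94

Answer: 94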